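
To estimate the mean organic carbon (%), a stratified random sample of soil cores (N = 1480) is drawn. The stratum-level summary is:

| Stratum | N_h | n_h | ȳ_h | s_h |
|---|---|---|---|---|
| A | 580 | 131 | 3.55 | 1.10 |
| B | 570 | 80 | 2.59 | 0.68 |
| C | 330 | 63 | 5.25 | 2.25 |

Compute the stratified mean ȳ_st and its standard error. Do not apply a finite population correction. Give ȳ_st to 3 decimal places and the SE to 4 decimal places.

ȳ_st = Σ W_h ȳ_h = (580·3.55 + 570·2.59 + 330·5.25)/1480 = 3.55932
V̂(ȳ_st) = Σ W_h² s_h²/n_h, with W_h = N_h/N and N = 1480:
  stratum A: (580/1480)²·1.10²/131 = 0.00141856
  stratum B: (570/1480)²·0.68²/80 = 0.000857342
  stratum C: (330/1480)²·2.25²/63 = 0.00399511
V̂(ȳ_st) = 0.00627101
SE(ȳ_st) = √0.00627101 = 0.0791897

ȳ_st ≈ 3.559, SE ≈ 0.0792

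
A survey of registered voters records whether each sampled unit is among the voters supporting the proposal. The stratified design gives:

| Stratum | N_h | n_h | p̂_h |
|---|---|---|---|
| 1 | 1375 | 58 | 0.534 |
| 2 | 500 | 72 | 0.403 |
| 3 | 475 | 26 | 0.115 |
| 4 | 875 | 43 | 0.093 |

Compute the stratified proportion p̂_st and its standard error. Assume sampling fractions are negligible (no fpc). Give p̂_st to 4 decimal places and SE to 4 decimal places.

p̂_st ≈ 0.3323, SE ≈ 0.0333

N = 3225; stratum weights W_h = N_h/N.
p̂_st = Σ W_h p̂_h = (1375·0.534 + 500·0.403 + 475·0.115 + 875·0.093)/3225 = 0.33233
V̂(p̂_st) = Σ W_h² p̂_h(1−p̂_h)/(n_h−1):
  stratum 1: (1375/3225)²·0.534·0.466/57 = 0.000793594
  stratum 2: (500/3225)²·0.403·0.597/71 = 8.1452e-05
  stratum 3: (475/3225)²·0.115·0.885/25 = 8.83139e-05
  stratum 4: (875/3225)²·0.093·0.907/42 = 0.000147842
V̂(p̂_st) = 0.0011112; SE = √V̂ = 0.0333347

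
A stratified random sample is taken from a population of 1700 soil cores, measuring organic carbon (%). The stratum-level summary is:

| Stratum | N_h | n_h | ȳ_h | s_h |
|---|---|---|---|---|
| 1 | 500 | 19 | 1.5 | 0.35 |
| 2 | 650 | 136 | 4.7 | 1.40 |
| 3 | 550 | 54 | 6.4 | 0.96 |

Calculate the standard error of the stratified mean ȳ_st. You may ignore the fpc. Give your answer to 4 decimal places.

SE(ȳ_st) ≈ 0.0667

V̂(ȳ_st) = Σ W_h² s_h²/n_h, with W_h = N_h/N and N = 1700:
  stratum 1: (500/1700)²·0.35²/19 = 0.000557731
  stratum 2: (650/1700)²·1.40²/136 = 0.00210691
  stratum 3: (550/1700)²·0.96²/54 = 0.00178639
V̂(ȳ_st) = 0.00445103
SE(ȳ_st) = √0.00445103 = 0.066716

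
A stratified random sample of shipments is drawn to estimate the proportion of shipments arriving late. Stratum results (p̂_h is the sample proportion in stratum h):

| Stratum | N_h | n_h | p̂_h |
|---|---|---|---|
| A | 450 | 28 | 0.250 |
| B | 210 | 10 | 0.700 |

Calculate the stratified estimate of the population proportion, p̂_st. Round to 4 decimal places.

p̂_st ≈ 0.3932

N = 660; stratum weights W_h = N_h/N.
p̂_st = Σ W_h p̂_h = (450·0.250 + 210·0.700)/660 = 0.39318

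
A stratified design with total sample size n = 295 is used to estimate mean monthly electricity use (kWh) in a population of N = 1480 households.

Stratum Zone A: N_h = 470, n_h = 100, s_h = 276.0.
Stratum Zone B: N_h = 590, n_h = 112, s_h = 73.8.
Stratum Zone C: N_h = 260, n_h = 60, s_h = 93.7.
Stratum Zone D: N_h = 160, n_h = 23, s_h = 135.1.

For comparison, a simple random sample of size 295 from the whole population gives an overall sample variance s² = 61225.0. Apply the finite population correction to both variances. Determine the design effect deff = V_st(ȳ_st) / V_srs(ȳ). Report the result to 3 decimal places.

deff ≈ 0.470

V̂(ȳ_st) = Σ W_h² (1 − n_h/N_h) s_h²/n_h, with W_h = N_h/N and N = 1480:
  stratum Zone A: (470/1480)²·(1 − 100/470)·276.0²/100 = 60.4776
  stratum Zone B: (590/1480)²·(1 − 112/590)·73.8²/112 = 6.26111
  stratum Zone C: (260/1480)²·(1 − 60/260)·93.7²/60 = 3.47382
  stratum Zone D: (160/1480)²·(1 − 23/160)·135.1²/23 = 7.94145
V_st = 78.154
V_srs = (1 − 295/1480)·61225.0/295 = 166.174
deff = V_st / V_srs = 78.154/166.174 = 0.4703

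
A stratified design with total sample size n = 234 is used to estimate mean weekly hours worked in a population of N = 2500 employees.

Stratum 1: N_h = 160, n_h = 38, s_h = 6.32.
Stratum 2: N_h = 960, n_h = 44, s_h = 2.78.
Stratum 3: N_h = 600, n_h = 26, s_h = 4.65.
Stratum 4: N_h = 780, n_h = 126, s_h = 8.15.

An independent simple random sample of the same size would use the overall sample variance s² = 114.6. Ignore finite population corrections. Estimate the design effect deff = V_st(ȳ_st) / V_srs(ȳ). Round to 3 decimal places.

deff ≈ 0.264

V̂(ȳ_st) = Σ W_h² s_h²/n_h, with W_h = N_h/N and N = 2500:
  stratum 1: (160/2500)²·6.32²/38 = 0.00430537
  stratum 2: (960/2500)²·2.78²/44 = 0.0259
  stratum 3: (600/2500)²·4.65²/26 = 0.0479022
  stratum 4: (780/2500)²·8.15²/126 = 0.0513161
V_st = 0.129424
V_srs = s²/n = 114.6/234 = 0.489744
deff = V_st / V_srs = 0.129424/0.489744 = 0.2643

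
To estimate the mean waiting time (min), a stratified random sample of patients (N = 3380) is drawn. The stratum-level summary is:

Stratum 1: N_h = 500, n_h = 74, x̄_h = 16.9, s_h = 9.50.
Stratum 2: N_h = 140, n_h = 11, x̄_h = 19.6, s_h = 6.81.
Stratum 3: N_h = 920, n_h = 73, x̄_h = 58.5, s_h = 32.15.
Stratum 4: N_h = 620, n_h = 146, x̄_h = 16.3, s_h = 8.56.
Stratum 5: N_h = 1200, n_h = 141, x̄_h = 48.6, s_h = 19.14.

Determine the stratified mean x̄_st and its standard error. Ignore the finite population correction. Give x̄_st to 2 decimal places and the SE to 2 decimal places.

x̄_st ≈ 39.48, SE ≈ 1.19

x̄_st = Σ W_h x̄_h = (500·16.9 + 140·19.6 + 920·58.5 + 620·16.3 + 1200·48.6)/3380 = 39.47929
V̂(x̄_st) = Σ W_h² s_h²/n_h, with W_h = N_h/N and N = 3380:
  stratum 1: (500/3380)²·9.50²/74 = 0.0266884
  stratum 2: (140/3380)²·6.81²/11 = 0.0072331
  stratum 3: (920/3380)²·32.15²/73 = 1.04901
  stratum 4: (620/3380)²·8.56²/146 = 0.0168867
  stratum 5: (1200/3380)²·19.14²/141 = 0.327487
V̂(x̄_st) = 1.42731
SE(x̄_st) = √1.42731 = 1.1947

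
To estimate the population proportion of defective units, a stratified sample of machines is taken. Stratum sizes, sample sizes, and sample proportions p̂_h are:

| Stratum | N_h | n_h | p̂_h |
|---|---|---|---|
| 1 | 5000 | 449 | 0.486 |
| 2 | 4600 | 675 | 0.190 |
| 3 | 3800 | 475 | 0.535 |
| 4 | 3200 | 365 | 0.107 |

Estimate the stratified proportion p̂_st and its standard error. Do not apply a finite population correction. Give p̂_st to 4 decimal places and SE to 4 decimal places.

N = 16600; stratum weights W_h = N_h/N.
p̂_st = Σ W_h p̂_h = (5000·0.486 + 4600·0.190 + 3800·0.535 + 3200·0.107)/16600 = 0.34213
V̂(p̂_st) = Σ W_h² p̂_h(1−p̂_h)/(n_h−1):
  stratum 1: (5000/16600)²·0.486·0.514/448 = 5.05877e-05
  stratum 2: (4600/16600)²·0.190·0.810/674 = 1.75339e-05
  stratum 3: (3800/16600)²·0.535·0.465/474 = 2.7503e-05
  stratum 4: (3200/16600)²·0.107·0.893/364 = 9.75478e-06
V̂(p̂_st) = 0.000105379; SE = √V̂ = 0.0102654

p̂_st ≈ 0.3421, SE ≈ 0.0103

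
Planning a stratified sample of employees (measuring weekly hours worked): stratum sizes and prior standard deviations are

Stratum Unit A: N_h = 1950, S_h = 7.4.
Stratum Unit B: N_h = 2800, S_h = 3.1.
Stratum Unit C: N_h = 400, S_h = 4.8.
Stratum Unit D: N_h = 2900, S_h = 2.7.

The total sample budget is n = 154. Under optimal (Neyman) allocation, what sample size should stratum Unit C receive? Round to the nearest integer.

Neyman allocation: n_h = n · N_h S_h / Σ N_i S_i, with n = 154.
  stratum Unit A: N_h·S_h = 1950·7.4 = 14430.00
  stratum Unit B: N_h·S_h = 2800·3.1 = 8680.00
  stratum Unit C: N_h·S_h = 400·4.8 = 1920.00
  stratum Unit D: N_h·S_h = 2900·2.7 = 7830.00
Σ N_h S_h = 32860.00
n for stratum Unit C = 154·1920.00/32860.00 = 8.998 → 9

9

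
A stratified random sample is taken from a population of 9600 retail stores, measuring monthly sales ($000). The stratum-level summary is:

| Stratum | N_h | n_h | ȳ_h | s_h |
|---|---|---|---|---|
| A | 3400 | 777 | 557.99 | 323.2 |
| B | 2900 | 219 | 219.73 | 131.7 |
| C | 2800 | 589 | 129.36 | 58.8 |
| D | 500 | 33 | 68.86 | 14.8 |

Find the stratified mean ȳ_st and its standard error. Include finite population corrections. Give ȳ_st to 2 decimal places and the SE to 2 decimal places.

ȳ_st ≈ 305.31, SE ≈ 4.48

ȳ_st = Σ W_h ȳ_h = (3400·557.99 + 2900·219.73 + 2800·129.36 + 500·68.86)/9600 = 305.31469
V̂(ȳ_st) = Σ W_h² (1 − n_h/N_h) s_h²/n_h, with W_h = N_h/N and N = 9600:
  stratum A: (3400/9600)²·(1 − 777/3400)·323.2²/777 = 13.0094
  stratum B: (2900/9600)²·(1 − 219/2900)·131.7²/219 = 6.68159
  stratum C: (2800/9600)²·(1 − 589/2800)·58.8²/589 = 0.394315
  stratum D: (500/9600)²·(1 − 33/500)·14.8²/33 = 0.0168172
V̂(ȳ_st) = 20.1021
SE(ȳ_st) = √20.1021 = 4.48354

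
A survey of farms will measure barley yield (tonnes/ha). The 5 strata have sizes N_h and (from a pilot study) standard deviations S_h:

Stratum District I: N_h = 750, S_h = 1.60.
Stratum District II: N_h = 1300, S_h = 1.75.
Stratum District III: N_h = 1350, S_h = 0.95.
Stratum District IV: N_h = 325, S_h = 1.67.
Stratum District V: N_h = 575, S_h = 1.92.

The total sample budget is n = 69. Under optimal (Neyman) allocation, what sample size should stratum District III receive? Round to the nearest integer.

14

Neyman allocation: n_h = n · N_h S_h / Σ N_i S_i, with n = 69.
  stratum District I: N_h·S_h = 750·1.60 = 1200.00
  stratum District II: N_h·S_h = 1300·1.75 = 2275.00
  stratum District III: N_h·S_h = 1350·0.95 = 1282.50
  stratum District IV: N_h·S_h = 325·1.67 = 542.75
  stratum District V: N_h·S_h = 575·1.92 = 1104.00
Σ N_h S_h = 6404.25
n for stratum District III = 69·1282.50/6404.25 = 13.818 → 14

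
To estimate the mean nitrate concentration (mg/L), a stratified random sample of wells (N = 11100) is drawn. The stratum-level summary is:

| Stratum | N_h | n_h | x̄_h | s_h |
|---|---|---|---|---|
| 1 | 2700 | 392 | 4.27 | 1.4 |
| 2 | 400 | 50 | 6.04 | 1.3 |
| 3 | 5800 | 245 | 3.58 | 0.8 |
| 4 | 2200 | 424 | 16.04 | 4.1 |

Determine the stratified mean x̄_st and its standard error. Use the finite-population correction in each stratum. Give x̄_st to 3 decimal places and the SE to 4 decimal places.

x̄_st ≈ 6.306, SE ≈ 0.0472

x̄_st = Σ W_h x̄_h = (2700·4.27 + 400·6.04 + 5800·3.58 + 2200·16.04)/11100 = 6.30604
V̂(x̄_st) = Σ W_h² (1 − n_h/N_h) s_h²/n_h, with W_h = N_h/N and N = 11100:
  stratum 1: (2700/11100)²·(1 − 392/2700)·1.4²/392 = 0.000252885
  stratum 2: (400/11100)²·(1 − 50/400)·1.3²/50 = 3.8406e-05
  stratum 3: (5800/11100)²·(1 − 245/5800)·0.8²/245 = 0.000683093
  stratum 4: (2200/11100)²·(1 − 424/2200)·4.1²/424 = 0.00125725
V̂(x̄_st) = 0.00223163
SE(x̄_st) = √0.00223163 = 0.0472402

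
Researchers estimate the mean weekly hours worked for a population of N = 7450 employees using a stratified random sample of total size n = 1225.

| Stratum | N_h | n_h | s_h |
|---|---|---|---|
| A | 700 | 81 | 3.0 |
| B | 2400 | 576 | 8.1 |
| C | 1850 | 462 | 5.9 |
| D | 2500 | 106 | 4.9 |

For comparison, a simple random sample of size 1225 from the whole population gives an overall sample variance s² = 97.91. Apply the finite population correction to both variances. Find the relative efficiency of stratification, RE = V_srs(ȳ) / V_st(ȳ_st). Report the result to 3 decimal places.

RE ≈ 1.769

V̂(ȳ_st) = Σ W_h² (1 − n_h/N_h) s_h²/n_h, with W_h = N_h/N and N = 7450:
  stratum A: (700/7450)²·(1 − 81/700)·3.0²/81 = 0.000867428
  stratum B: (2400/7450)²·(1 − 576/2400)·8.1²/576 = 0.00898403
  stratum C: (1850/7450)²·(1 − 462/1850)·5.9²/462 = 0.00348587
  stratum D: (2500/7450)²·(1 − 106/2500)·4.9²/106 = 0.0244252
V_st = 0.0377625
V_srs = (1 − 1225/7450)·97.91/1225 = 0.0667842
Relative efficiency = V_srs / V_st = 0.0667842/0.0377625 = 1.7685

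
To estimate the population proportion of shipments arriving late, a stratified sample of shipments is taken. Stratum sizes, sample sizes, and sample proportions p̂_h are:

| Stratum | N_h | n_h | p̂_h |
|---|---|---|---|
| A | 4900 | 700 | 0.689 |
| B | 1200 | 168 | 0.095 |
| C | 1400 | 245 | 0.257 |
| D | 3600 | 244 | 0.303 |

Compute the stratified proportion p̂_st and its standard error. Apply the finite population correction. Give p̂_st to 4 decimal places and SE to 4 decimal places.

p̂_st ≈ 0.4451, SE ≈ 0.0123

N = 11100; stratum weights W_h = N_h/N.
p̂_st = Σ W_h p̂_h = (4900·0.689 + 1200·0.095 + 1400·0.257 + 3600·0.303)/11100 = 0.44511
V̂(p̂_st) = Σ W_h² (1 − n_h/N_h) p̂_h(1−p̂_h)/(n_h−1):
  stratum A: (4900/11100)²·(1 − 700/4900)·0.689·0.311/699 = 5.12038e-05
  stratum B: (1200/11100)²·(1 − 168/1200)·0.095·0.905/167 = 5.17453e-06
  stratum C: (1400/11100)²·(1 − 245/1400)·0.257·0.743/244 = 1.02706e-05
  stratum D: (3600/11100)²·(1 − 244/3600)·0.303·0.697/243 = 8.52212e-05
V̂(p̂_st) = 0.00015187; SE = √V̂ = 0.0123236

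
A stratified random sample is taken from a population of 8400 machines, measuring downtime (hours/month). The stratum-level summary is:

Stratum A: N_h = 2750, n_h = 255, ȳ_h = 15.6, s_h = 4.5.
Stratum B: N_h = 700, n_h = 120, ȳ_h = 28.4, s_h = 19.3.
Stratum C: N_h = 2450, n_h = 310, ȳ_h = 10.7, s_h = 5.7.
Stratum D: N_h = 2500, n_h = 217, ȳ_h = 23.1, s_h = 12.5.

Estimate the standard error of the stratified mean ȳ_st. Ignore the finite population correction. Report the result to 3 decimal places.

SE(ȳ_st) ≈ 0.321

V̂(ȳ_st) = Σ W_h² s_h²/n_h, with W_h = N_h/N and N = 8400:
  stratum A: (2750/8400)²·4.5²/255 = 0.00851122
  stratum B: (700/8400)²·19.3²/120 = 0.0215561
  stratum C: (2450/8400)²·5.7²/310 = 0.00891583
  stratum D: (2500/8400)²·12.5²/217 = 0.0637796
V̂(ȳ_st) = 0.102763
SE(ȳ_st) = √0.102763 = 0.320566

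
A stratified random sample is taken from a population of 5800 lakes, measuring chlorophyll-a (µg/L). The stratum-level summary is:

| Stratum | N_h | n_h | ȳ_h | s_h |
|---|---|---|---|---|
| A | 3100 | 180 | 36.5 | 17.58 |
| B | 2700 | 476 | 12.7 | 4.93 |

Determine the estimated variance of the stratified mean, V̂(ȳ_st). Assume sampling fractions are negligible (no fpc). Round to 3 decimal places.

V̂(ȳ_st) ≈ 0.502

V̂(ȳ_st) = Σ W_h² s_h²/n_h, with W_h = N_h/N and N = 5800:
  stratum A: (3100/5800)²·17.58²/180 = 0.490493
  stratum B: (2700/5800)²·4.93²/476 = 0.0110652
V̂(ȳ_st) = 0.501558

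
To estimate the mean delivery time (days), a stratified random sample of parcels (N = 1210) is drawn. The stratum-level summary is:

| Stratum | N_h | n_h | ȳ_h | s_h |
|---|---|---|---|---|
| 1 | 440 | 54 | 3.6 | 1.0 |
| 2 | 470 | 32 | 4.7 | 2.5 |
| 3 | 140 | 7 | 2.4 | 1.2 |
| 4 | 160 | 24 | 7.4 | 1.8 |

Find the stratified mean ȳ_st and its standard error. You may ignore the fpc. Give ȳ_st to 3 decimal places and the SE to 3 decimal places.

ȳ_st = Σ W_h ȳ_h = (440·3.6 + 470·4.7 + 140·2.4 + 160·7.4)/1210 = 4.39091
V̂(ȳ_st) = Σ W_h² s_h²/n_h, with W_h = N_h/N and N = 1210:
  stratum 1: (440/1210)²·1.0²/54 = 0.00244873
  stratum 2: (470/1210)²·2.5²/32 = 0.0294683
  stratum 3: (140/1210)²·1.2²/7 = 0.00275391
  stratum 4: (160/1210)²·1.8²/24 = 0.00236049
V̂(ȳ_st) = 0.0370314
SE(ȳ_st) = √0.0370314 = 0.192436

ȳ_st ≈ 4.391, SE ≈ 0.192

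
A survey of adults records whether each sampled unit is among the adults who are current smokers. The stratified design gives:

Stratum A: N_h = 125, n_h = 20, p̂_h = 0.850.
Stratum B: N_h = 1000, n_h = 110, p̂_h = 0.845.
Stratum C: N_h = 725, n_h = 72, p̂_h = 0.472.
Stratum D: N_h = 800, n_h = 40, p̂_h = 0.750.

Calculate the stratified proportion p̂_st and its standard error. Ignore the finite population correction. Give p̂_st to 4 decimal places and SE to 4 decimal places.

p̂_st ≈ 0.7145, SE ≈ 0.0298

N = 2650; stratum weights W_h = N_h/N.
p̂_st = Σ W_h p̂_h = (125·0.850 + 1000·0.845 + 725·0.472 + 800·0.750)/2650 = 0.71451
V̂(p̂_st) = Σ W_h² p̂_h(1−p̂_h)/(n_h−1):
  stratum A: (125/2650)²·0.850·0.150/19 = 1.49309e-05
  stratum B: (1000/2650)²·0.845·0.155/109 = 0.000171108
  stratum C: (725/2650)²·0.472·0.528/71 = 0.000262725
  stratum D: (800/2650)²·0.750·0.250/39 = 0.000438152
V̂(p̂_st) = 0.000886916; SE = √V̂ = 0.0297811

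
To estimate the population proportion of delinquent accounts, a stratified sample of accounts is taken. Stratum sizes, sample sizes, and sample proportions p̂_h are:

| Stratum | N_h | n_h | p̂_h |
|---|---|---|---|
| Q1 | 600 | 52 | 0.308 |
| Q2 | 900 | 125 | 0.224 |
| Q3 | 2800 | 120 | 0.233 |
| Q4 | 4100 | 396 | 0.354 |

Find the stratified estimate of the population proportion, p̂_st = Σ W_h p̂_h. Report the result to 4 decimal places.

N = 8400; stratum weights W_h = N_h/N.
p̂_st = Σ W_h p̂_h = (600·0.308 + 900·0.224 + 2800·0.233 + 4100·0.354)/8400 = 0.29645

p̂_st ≈ 0.2965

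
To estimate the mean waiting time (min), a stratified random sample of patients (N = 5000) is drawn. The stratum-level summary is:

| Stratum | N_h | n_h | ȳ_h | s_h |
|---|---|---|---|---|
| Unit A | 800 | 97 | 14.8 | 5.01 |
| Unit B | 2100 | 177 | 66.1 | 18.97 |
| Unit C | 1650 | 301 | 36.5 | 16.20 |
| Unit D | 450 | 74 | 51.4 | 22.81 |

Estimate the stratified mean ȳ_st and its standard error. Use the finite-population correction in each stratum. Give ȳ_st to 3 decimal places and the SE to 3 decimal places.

ȳ_st ≈ 46.801, SE ≈ 0.678

ȳ_st = Σ W_h ȳ_h = (800·14.8 + 2100·66.1 + 1650·36.5 + 450·51.4)/5000 = 46.80100
V̂(ȳ_st) = Σ W_h² (1 − n_h/N_h) s_h²/n_h, with W_h = N_h/N and N = 5000:
  stratum Unit A: (800/5000)²·(1 − 97/800)·5.01²/97 = 0.00582115
  stratum Unit B: (2100/5000)²·(1 − 177/2100)·18.97²/177 = 0.328413
  stratum Unit C: (1650/5000)²·(1 − 301/1650)·16.20²/301 = 0.0776282
  stratum Unit D: (450/5000)²·(1 − 74/450)·22.81²/74 = 0.047586
V̂(ȳ_st) = 0.459448
SE(ȳ_st) = √0.459448 = 0.677826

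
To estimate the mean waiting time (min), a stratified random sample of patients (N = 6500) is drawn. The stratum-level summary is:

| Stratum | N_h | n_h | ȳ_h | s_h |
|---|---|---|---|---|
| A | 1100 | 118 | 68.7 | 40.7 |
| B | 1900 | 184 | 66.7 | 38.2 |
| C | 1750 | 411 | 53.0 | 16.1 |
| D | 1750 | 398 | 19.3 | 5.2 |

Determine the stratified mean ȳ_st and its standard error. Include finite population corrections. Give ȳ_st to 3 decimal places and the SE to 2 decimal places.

ȳ_st = Σ W_h ȳ_h = (1100·68.7 + 1900·66.7 + 1750·53.0 + 1750·19.3)/6500 = 50.58846
V̂(ȳ_st) = Σ W_h² (1 − n_h/N_h) s_h²/n_h, with W_h = N_h/N and N = 6500:
  stratum A: (1100/6500)²·(1 − 118/1100)·40.7²/118 = 0.358909
  stratum B: (1900/6500)²·(1 − 184/1900)·38.2²/184 = 0.612002
  stratum C: (1750/6500)²·(1 − 411/1750)·16.1²/411 = 0.0349786
  stratum D: (1750/6500)²·(1 − 398/1750)·5.2²/398 = 0.00380462
V̂(ȳ_st) = 1.00969
SE(ȳ_st) = √1.00969 = 1.00484

ȳ_st ≈ 50.588, SE ≈ 1.00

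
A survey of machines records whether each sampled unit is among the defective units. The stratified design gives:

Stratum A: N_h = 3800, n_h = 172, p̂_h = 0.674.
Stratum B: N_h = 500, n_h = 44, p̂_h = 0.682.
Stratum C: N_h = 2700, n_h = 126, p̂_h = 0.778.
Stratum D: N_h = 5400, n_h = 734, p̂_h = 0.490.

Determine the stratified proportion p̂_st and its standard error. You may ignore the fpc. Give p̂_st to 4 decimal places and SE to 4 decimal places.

p̂_st ≈ 0.6168, SE ≈ 0.0161

N = 12400; stratum weights W_h = N_h/N.
p̂_st = Σ W_h p̂_h = (3800·0.674 + 500·0.682 + 2700·0.778 + 5400·0.490)/12400 = 0.61684
V̂(p̂_st) = Σ W_h² p̂_h(1−p̂_h)/(n_h−1):
  stratum A: (3800/12400)²·0.674·0.326/171 = 0.000120672
  stratum B: (500/12400)²·0.682·0.318/43 = 8.20049e-06
  stratum C: (2700/12400)²·0.778·0.222/125 = 6.55099e-05
  stratum D: (5400/12400)²·0.490·0.510/733 = 6.46556e-05
V̂(p̂_st) = 0.000259038; SE = √V̂ = 0.0160946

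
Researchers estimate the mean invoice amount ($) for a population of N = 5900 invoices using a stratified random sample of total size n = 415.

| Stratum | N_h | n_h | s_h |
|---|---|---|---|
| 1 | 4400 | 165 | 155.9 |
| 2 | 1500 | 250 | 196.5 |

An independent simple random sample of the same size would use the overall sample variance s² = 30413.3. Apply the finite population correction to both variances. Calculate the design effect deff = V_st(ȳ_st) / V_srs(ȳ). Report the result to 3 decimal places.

deff ≈ 1.279

V̂(ȳ_st) = Σ W_h² (1 − n_h/N_h) s_h²/n_h, with W_h = N_h/N and N = 5900:
  stratum 1: (4400/5900)²·(1 − 165/4400)·155.9²/165 = 78.8516
  stratum 2: (1500/5900)²·(1 − 250/1500)·196.5²/250 = 8.31922
V_st = 87.1708
V_srs = (1 − 415/5900)·30413.3/415 = 68.1303
deff = V_st / V_srs = 87.1708/68.1303 = 1.2795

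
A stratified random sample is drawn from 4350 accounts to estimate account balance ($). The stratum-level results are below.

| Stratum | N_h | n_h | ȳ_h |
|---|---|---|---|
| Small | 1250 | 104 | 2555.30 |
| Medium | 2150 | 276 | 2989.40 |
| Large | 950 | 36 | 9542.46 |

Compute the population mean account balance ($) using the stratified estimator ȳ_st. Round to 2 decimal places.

ȳ_st ≈ 4295.79

N = Σ N_h = 4350. Stratum weights W_h = N_h/N.
ȳ_st = (1250·2555.30 + 2150·2989.40 + 950·9542.46) / 4350 = 4295.7867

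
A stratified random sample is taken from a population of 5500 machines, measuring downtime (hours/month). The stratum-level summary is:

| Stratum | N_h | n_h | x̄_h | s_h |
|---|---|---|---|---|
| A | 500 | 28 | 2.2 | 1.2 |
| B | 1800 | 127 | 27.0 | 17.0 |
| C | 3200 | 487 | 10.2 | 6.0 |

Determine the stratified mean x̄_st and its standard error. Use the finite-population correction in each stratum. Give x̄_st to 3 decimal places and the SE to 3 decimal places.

x̄_st ≈ 14.971, SE ≈ 0.498

x̄_st = Σ W_h x̄_h = (500·2.2 + 1800·27.0 + 3200·10.2)/5500 = 14.97091
V̂(x̄_st) = Σ W_h² (1 − n_h/N_h) s_h²/n_h, with W_h = N_h/N and N = 5500:
  stratum A: (500/5500)²·(1 − 28/500)·1.2²/28 = 0.000401228
  stratum B: (1800/5500)²·(1 − 127/1800)·17.0²/127 = 0.226536
  stratum C: (3200/5500)²·(1 − 487/3200)·6.0²/487 = 0.0212152
V̂(x̄_st) = 0.248152
SE(x̄_st) = √0.248152 = 0.498149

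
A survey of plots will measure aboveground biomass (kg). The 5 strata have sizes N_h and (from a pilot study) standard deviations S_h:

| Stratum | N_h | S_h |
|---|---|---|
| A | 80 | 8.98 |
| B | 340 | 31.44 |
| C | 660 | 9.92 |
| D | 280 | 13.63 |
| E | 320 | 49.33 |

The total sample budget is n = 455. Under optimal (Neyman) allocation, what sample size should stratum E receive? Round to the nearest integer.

191

Neyman allocation: n_h = n · N_h S_h / Σ N_i S_i, with n = 455.
  stratum A: N_h·S_h = 80·8.98 = 718.40
  stratum B: N_h·S_h = 340·31.44 = 10689.60
  stratum C: N_h·S_h = 660·9.92 = 6547.20
  stratum D: N_h·S_h = 280·13.63 = 3816.40
  stratum E: N_h·S_h = 320·49.33 = 15785.60
Σ N_h S_h = 37557.20
n for stratum E = 455·15785.60/37557.20 = 191.240 → 191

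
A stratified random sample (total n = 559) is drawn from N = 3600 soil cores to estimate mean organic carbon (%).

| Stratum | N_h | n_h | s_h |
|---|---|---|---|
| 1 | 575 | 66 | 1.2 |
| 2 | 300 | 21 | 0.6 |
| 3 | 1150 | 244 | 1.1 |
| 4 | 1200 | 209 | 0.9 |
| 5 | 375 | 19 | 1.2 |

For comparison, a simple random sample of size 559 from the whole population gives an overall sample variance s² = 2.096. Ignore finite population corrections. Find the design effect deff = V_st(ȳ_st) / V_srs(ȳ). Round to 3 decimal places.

deff ≈ 0.649

V̂(ȳ_st) = Σ W_h² s_h²/n_h, with W_h = N_h/N and N = 3600:
  stratum 1: (575/3600)²·1.2²/66 = 0.000556608
  stratum 2: (300/3600)²·0.6²/21 = 0.000119048
  stratum 3: (1150/3600)²·1.1²/244 = 0.000506042
  stratum 4: (1200/3600)²·0.9²/209 = 0.000430622
  stratum 5: (375/3600)²·1.2²/19 = 0.000822368
V_st = 0.00243469
V_srs = s²/n = 2.096/559 = 0.00374955
deff = V_st / V_srs = 0.00243469/0.00374955 = 0.6493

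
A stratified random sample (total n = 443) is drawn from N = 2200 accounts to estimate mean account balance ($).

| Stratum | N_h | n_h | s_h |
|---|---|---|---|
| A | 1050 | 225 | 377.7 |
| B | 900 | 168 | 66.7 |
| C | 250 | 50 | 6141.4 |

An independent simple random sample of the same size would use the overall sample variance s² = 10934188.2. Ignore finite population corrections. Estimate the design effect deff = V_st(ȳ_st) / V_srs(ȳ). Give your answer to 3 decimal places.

V̂(ȳ_st) = Σ W_h² s_h²/n_h, with W_h = N_h/N and N = 2200:
  stratum A: (1050/2200)²·377.7²/225 = 144.426
  stratum B: (900/2200)²·66.7²/168 = 4.43182
  stratum C: (250/2200)²·6141.4²/50 = 9740.91
V_st = 9889.77
V_srs = s²/n = 10934188.2/443 = 24682.1
deff = V_st / V_srs = 9889.77/24682.1 = 0.4007

deff ≈ 0.401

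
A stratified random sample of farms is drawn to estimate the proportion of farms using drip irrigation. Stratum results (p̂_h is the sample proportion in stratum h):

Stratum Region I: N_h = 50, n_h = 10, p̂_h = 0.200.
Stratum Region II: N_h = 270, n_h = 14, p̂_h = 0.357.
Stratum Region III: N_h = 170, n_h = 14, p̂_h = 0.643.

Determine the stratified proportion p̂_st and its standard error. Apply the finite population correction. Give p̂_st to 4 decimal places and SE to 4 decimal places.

p̂_st ≈ 0.4402, SE ≈ 0.0847

N = 490; stratum weights W_h = N_h/N.
p̂_st = Σ W_h p̂_h = (50·0.200 + 270·0.357 + 170·0.643)/490 = 0.44020
V̂(p̂_st) = Σ W_h² (1 − n_h/N_h) p̂_h(1−p̂_h)/(n_h−1):
  stratum Region I: (50/490)²·(1 − 10/50)·0.200·0.800/9 = 0.000148086
  stratum Region II: (270/490)²·(1 − 14/270)·0.357·0.643/13 = 0.00508332
  stratum Region III: (170/490)²·(1 − 14/170)·0.643·0.357/13 = 0.00195037
V̂(p̂_st) = 0.00718178; SE = √V̂ = 0.0847454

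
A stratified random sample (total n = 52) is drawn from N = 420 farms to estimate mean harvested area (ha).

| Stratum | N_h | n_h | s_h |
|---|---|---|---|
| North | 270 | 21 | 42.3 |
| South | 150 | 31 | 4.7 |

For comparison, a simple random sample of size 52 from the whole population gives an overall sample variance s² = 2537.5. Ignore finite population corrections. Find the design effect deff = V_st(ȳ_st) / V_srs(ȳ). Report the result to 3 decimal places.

deff ≈ 0.723

V̂(ȳ_st) = Σ W_h² s_h²/n_h, with W_h = N_h/N and N = 420:
  stratum North: (270/420)²·42.3²/21 = 35.212
  stratum South: (150/420)²·4.7²/31 = 0.0908904
V_st = 35.3029
V_srs = s²/n = 2537.5/52 = 48.7981
deff = V_st / V_srs = 35.3029/48.7981 = 0.7234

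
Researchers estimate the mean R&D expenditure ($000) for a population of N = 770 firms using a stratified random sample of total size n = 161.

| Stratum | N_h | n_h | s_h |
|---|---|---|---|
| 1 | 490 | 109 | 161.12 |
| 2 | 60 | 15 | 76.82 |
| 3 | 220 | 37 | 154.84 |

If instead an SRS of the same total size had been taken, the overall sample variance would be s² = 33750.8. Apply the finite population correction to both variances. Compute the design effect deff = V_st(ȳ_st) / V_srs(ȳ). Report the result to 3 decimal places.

V̂(ȳ_st) = Σ W_h² (1 − n_h/N_h) s_h²/n_h, with W_h = N_h/N and N = 770:
  stratum 1: (490/770)²·(1 − 109/490)·161.12²/109 = 74.9915
  stratum 2: (60/770)²·(1 − 15/60)·76.82²/15 = 1.79159
  stratum 3: (220/770)²·(1 − 37/220)·154.84²/37 = 44.0004
V_st = 120.784
V_srs = (1 − 161/770)·33750.8/161 = 165.8
deff = V_st / V_srs = 120.784/165.8 = 0.7285

deff ≈ 0.728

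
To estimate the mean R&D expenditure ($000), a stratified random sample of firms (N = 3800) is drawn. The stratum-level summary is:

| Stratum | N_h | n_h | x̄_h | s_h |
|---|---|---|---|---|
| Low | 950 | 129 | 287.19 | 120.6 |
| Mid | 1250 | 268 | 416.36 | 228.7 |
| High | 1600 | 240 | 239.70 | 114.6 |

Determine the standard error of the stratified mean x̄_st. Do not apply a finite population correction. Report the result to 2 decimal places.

SE(x̄_st) ≈ 6.15

V̂(x̄_st) = Σ W_h² s_h²/n_h, with W_h = N_h/N and N = 3800:
  stratum Low: (950/3800)²·120.6²/129 = 7.04669
  stratum Mid: (1250/3800)²·228.7²/268 = 21.1179
  stratum High: (1600/3800)²·114.6²/240 = 9.70132
V̂(x̄_st) = 37.8659
SE(x̄_st) = √37.8659 = 6.15353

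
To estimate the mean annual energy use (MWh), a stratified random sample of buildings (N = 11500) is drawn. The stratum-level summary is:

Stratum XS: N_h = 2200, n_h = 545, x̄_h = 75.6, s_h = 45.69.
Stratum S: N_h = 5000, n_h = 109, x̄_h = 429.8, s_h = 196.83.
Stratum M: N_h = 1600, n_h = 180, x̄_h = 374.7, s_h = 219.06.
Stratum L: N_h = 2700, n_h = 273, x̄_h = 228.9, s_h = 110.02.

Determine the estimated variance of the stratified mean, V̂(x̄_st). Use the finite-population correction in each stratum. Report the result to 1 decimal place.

V̂(x̄_st) = Σ W_h² (1 − n_h/N_h) s_h²/n_h, with W_h = N_h/N and N = 11500:
  stratum XS: (2200/11500)²·(1 − 545/2200)·45.69²/545 = 0.105456
  stratum S: (5000/11500)²·(1 − 109/5000)·196.83²/109 = 65.7246
  stratum M: (1600/11500)²·(1 − 180/1600)·219.06²/180 = 4.58001
  stratum L: (2700/11500)²·(1 − 273/2700)·110.02²/273 = 2.19694
V̂(x̄_st) = 72.607

V̂(x̄_st) ≈ 72.6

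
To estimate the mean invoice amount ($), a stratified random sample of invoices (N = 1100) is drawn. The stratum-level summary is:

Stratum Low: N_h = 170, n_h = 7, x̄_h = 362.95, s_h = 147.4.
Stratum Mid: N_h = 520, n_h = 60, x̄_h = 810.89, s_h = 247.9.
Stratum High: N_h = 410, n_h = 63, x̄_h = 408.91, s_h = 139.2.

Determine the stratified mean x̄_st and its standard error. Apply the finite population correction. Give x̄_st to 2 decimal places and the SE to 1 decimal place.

x̄_st ≈ 591.83, SE ≈ 17.6

x̄_st = Σ W_h x̄_h = (170·362.95 + 520·810.89 + 410·408.91)/1100 = 591.83400
V̂(x̄_st) = Σ W_h² (1 − n_h/N_h) s_h²/n_h, with W_h = N_h/N and N = 1100:
  stratum Low: (170/1100)²·(1 − 7/170)·147.4²/7 = 71.0801
  stratum Mid: (520/1100)²·(1 − 60/520)·247.9²/60 = 202.478
  stratum High: (410/1100)²·(1 − 63/410)·139.2²/63 = 36.1631
V̂(x̄_st) = 309.721
SE(x̄_st) = √309.721 = 17.5989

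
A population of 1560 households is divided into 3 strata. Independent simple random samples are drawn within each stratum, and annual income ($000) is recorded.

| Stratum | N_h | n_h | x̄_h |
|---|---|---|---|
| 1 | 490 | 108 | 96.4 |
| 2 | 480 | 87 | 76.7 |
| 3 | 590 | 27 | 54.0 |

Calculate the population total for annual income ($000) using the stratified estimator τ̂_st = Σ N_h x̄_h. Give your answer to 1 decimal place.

τ̂_st ≈ 115912.0

τ̂_st = Σ N_h x̄_h = 490·96.4 + 480·76.7 + 590·54.0 = 115912.0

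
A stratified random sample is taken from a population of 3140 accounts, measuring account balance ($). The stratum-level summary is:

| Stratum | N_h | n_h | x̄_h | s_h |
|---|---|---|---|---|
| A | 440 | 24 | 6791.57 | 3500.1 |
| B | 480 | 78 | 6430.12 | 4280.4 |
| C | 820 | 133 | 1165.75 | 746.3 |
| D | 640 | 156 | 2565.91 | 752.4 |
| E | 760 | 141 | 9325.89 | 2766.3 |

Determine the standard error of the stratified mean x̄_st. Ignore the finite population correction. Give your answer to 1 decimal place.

SE(x̄_st) ≈ 138.3

V̂(x̄_st) = Σ W_h² s_h²/n_h, with W_h = N_h/N and N = 3140:
  stratum A: (440/3140)²·3500.1²/24 = 10023
  stratum B: (480/3140)²·4280.4²/78 = 5489.05
  stratum C: (820/3140)²·746.3²/133 = 285.59
  stratum D: (640/3140)²·752.4²/156 = 150.756
  stratum E: (760/3140)²·2766.3²/141 = 3179.42
V̂(x̄_st) = 19127.8
SE(x̄_st) = √19127.8 = 138.303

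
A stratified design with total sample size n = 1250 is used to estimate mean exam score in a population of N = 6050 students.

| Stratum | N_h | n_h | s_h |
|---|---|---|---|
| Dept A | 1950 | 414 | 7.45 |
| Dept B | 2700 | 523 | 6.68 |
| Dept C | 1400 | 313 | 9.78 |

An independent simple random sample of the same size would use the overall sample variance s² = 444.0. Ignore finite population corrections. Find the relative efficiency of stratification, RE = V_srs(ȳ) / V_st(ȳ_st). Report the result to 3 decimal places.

V̂(ȳ_st) = Σ W_h² s_h²/n_h, with W_h = N_h/N and N = 6050:
  stratum Dept A: (1950/6050)²·7.45²/414 = 0.0139274
  stratum Dept B: (2700/6050)²·6.68²/523 = 0.0169929
  stratum Dept C: (1400/6050)²·9.78²/313 = 0.0163636
V_st = 0.0472839
V_srs = s²/n = 444.0/1250 = 0.3552
Relative efficiency = V_srs / V_st = 0.3552/0.0472839 = 7.5121

RE ≈ 7.512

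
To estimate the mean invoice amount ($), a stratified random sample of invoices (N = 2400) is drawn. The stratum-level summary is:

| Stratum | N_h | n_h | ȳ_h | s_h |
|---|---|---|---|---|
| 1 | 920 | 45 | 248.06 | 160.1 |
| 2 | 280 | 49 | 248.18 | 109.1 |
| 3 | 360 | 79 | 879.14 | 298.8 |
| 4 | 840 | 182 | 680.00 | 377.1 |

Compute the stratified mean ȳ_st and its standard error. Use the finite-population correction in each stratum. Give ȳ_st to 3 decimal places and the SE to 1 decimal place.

ȳ_st = Σ W_h ȳ_h = (920·248.06 + 280·248.18 + 360·879.14 + 840·680.00)/2400 = 493.91500
V̂(ȳ_st) = Σ W_h² (1 − n_h/N_h) s_h²/n_h, with W_h = N_h/N and N = 2400:
  stratum 1: (920/2400)²·(1 − 45/920)·160.1²/45 = 79.6056
  stratum 2: (280/2400)²·(1 − 49/280)·109.1²/49 = 2.72773
  stratum 3: (360/2400)²·(1 − 79/360)·298.8²/79 = 19.8482
  stratum 4: (840/2400)²·(1 − 182/840)·377.1²/182 = 74.9764
V̂(ȳ_st) = 177.158
SE(ȳ_st) = √177.158 = 13.3101

ȳ_st ≈ 493.915, SE ≈ 13.3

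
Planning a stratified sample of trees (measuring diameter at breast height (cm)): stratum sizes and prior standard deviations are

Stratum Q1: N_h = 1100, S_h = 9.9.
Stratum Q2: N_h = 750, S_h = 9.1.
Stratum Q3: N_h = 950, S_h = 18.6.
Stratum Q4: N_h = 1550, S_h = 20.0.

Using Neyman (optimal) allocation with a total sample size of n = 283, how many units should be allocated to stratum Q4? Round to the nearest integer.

Neyman allocation: n_h = n · N_h S_h / Σ N_i S_i, with n = 283.
  stratum Q1: N_h·S_h = 1100·9.9 = 10890.00
  stratum Q2: N_h·S_h = 750·9.1 = 6825.00
  stratum Q3: N_h·S_h = 950·18.6 = 17670.00
  stratum Q4: N_h·S_h = 1550·20.0 = 31000.00
Σ N_h S_h = 66385.00
n for stratum Q4 = 283·31000.00/66385.00 = 132.153 → 132

132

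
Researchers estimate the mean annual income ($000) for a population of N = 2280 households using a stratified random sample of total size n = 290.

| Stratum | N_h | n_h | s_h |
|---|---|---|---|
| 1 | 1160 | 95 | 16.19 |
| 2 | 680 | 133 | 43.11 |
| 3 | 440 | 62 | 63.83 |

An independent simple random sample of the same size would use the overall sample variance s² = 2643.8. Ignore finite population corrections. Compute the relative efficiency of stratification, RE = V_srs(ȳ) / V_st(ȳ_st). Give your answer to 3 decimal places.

RE ≈ 2.070

V̂(ȳ_st) = Σ W_h² s_h²/n_h, with W_h = N_h/N and N = 2280:
  stratum 1: (1160/2280)²·16.19²/95 = 0.714194
  stratum 2: (680/2280)²·43.11²/133 = 1.24295
  stratum 3: (440/2280)²·63.83²/62 = 2.44734
V_st = 4.40448
V_srs = s²/n = 2643.8/290 = 9.11655
Relative efficiency = V_srs / V_st = 9.11655/4.40448 = 2.0698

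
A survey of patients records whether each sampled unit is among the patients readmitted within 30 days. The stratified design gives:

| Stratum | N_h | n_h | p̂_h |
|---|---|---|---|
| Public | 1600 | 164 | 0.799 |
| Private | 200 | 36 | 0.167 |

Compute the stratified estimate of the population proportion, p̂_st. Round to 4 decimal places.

p̂_st ≈ 0.7288

N = 1800; stratum weights W_h = N_h/N.
p̂_st = Σ W_h p̂_h = (1600·0.799 + 200·0.167)/1800 = 0.72878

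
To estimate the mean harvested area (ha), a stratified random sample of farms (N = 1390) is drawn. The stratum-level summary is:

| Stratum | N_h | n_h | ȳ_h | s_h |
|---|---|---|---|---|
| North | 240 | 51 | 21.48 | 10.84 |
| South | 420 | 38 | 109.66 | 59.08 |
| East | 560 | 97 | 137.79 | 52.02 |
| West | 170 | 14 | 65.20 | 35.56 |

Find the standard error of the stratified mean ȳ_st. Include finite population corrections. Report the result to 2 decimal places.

SE(ȳ_st) ≈ 3.56

V̂(ȳ_st) = Σ W_h² (1 − n_h/N_h) s_h²/n_h, with W_h = N_h/N and N = 1390:
  stratum North: (240/1390)²·(1 − 51/240)·10.84²/51 = 0.0540918
  stratum South: (420/1390)²·(1 − 38/420)·59.08²/38 = 7.62747
  stratum East: (560/1390)²·(1 − 97/560)·52.02²/97 = 3.74376
  stratum West: (170/1390)²·(1 − 14/170)·35.56²/14 = 1.23977
V̂(ȳ_st) = 12.6651
SE(ȳ_st) = √12.6651 = 3.5588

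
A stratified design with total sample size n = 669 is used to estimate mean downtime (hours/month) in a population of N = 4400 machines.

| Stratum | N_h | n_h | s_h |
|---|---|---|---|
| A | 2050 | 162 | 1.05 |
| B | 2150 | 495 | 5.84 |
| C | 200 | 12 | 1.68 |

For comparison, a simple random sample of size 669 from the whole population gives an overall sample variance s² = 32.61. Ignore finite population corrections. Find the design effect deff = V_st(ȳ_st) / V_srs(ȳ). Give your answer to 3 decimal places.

V̂(ȳ_st) = Σ W_h² s_h²/n_h, with W_h = N_h/N and N = 4400:
  stratum A: (2050/4400)²·1.05²/162 = 0.00147729
  stratum B: (2150/4400)²·5.84²/495 = 0.016451
  stratum C: (200/4400)²·1.68²/12 = 0.00048595
V_st = 0.0184142
V_srs = s²/n = 32.61/669 = 0.0487444
deff = V_st / V_srs = 0.0184142/0.0487444 = 0.3778

deff ≈ 0.378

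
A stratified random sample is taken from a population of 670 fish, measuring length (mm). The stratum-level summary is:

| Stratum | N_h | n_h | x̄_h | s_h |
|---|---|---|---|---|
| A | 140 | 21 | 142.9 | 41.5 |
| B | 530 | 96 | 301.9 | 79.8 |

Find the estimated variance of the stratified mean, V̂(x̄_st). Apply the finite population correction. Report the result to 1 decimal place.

V̂(x̄_st) ≈ 37.0

V̂(x̄_st) = Σ W_h² (1 − n_h/N_h) s_h²/n_h, with W_h = N_h/N and N = 670:
  stratum A: (140/670)²·(1 − 21/140)·41.5²/21 = 3.0437
  stratum B: (530/670)²·(1 − 96/530)·79.8²/96 = 33.99
V̂(x̄_st) = 37.0337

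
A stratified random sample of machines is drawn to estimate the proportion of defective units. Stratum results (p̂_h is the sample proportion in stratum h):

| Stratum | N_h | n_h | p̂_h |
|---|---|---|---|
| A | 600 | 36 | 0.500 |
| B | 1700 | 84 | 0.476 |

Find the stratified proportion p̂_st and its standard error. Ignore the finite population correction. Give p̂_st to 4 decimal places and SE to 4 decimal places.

N = 2300; stratum weights W_h = N_h/N.
p̂_st = Σ W_h p̂_h = (600·0.500 + 1700·0.476)/2300 = 0.48226
V̂(p̂_st) = Σ W_h² p̂_h(1−p̂_h)/(n_h−1):
  stratum A: (600/2300)²·0.500·0.500/35 = 0.000486092
  stratum B: (1700/2300)²·0.476·0.524/83 = 0.00164173
V̂(p̂_st) = 0.00212782; SE = √V̂ = 0.0461283

p̂_st ≈ 0.4823, SE ≈ 0.0461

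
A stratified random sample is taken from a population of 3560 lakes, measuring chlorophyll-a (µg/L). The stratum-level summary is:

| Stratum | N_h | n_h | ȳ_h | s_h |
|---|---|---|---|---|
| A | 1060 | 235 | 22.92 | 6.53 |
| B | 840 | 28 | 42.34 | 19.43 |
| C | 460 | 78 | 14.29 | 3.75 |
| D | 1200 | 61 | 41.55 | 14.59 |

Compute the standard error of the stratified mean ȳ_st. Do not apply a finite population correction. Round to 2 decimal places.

SE(ȳ_st) ≈ 1.08

V̂(ȳ_st) = Σ W_h² s_h²/n_h, with W_h = N_h/N and N = 3560:
  stratum A: (1060/3560)²·6.53²/235 = 0.0160868
  stratum B: (840/3560)²·19.43²/28 = 0.750665
  stratum C: (460/3560)²·3.75²/78 = 0.00301012
  stratum D: (1200/3560)²·14.59²/61 = 0.3965
V̂(ȳ_st) = 1.16626
SE(ȳ_st) = √1.16626 = 1.07994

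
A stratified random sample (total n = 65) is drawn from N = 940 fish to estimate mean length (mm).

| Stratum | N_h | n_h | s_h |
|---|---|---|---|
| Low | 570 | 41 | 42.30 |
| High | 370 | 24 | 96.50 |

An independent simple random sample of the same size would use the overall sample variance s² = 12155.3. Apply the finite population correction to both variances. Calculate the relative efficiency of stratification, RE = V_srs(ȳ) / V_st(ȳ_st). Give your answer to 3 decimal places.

V̂(ȳ_st) = Σ W_h² (1 − n_h/N_h) s_h²/n_h, with W_h = N_h/N and N = 940:
  stratum Low: (570/940)²·(1 − 41/570)·42.30²/41 = 14.8926
  stratum High: (370/940)²·(1 − 24/370)·96.50²/24 = 56.2167
V_st = 71.1094
V_srs = (1 − 65/940)·12155.3/65 = 174.073
Relative efficiency = V_srs / V_st = 174.073/71.1094 = 2.4480

RE ≈ 2.448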